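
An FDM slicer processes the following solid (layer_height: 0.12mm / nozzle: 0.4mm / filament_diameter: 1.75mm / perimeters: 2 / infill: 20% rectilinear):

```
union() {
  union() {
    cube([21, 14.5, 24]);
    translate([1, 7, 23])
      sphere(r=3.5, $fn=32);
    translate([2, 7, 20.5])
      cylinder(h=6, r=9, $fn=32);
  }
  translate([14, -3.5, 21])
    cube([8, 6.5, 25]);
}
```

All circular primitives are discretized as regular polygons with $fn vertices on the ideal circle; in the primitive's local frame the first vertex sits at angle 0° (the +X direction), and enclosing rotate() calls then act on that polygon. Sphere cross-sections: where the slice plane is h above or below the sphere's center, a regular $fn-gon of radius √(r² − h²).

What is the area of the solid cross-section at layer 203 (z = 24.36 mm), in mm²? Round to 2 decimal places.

304.84 mm²

At z = 24.36 mm: the cube is absent (z outside [0, 24]); the sphere at (1, 7): section is a regular 32-gon, circumradius = √(r²−h²) = √(3.5²−1.36²) = 3.225 (area = (32/2)·3.225²·sin(360°/32) = 32.46 mm²); the r=9 cylinder at (2, 7) gives a regular 32-gon of circumradius 9 (constant along its height) (area = (32/2)·9.000²·sin(360°/32) = 252.84 mm²); Combining (union): the r=3.5 sphere at (1, 7) lies entirely inside the r=9 cylinder at (2, 7), so the union is just the r=9 cylinder at (2, 7) — area = 252.84 mm²; the 8×6.5 cube at (14, -3.5) contributes its full rectangle (area 52.00 mm²); Combining (union): the 2 present regions are separate (no shared area or edge), so areas and boundary lengths simply add and each stays a separate island — area = 304.84 mm². Overall, the cross-section has 2 separate islands. Net area = 304.84 mm².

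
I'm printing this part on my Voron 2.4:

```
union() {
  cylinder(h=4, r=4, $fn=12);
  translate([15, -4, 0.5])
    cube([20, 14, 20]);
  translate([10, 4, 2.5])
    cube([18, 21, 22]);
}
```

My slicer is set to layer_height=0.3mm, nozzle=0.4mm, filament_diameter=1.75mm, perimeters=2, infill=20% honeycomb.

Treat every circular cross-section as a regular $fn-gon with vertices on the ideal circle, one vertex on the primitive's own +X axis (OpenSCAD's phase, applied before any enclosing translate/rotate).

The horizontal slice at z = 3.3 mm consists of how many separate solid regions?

At z = 3.3 mm: the cylinder: section is a regular 12-gon, circumradius r=4; the cube at (15, -4) (footprint 20×14) is included at this height; the cube at (10, 4) is present — its section is the full 18×21 rectangle; Combining (union): the regions partially overlap (shared area 78.00 mm²), so overlapping operands fuse into one piece — 2 connected regions. The result has 2 disconnected regions.

2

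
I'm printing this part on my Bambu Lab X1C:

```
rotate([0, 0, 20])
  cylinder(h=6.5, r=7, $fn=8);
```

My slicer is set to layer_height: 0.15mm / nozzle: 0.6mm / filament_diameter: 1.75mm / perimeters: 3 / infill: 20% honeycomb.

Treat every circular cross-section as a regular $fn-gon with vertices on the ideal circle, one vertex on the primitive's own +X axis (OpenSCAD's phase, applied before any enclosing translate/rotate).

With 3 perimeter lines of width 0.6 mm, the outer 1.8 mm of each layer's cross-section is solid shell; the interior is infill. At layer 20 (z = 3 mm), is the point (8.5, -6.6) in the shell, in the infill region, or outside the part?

At z = 3 mm: the r=7 cylinder gives a regular 8-gon of circumradius 7 (constant along its height); (whole slice rotated 20° about Z — lengths, areas and connectivity unchanged). Overall, the cross-section is a single solid region. Undo the 20° rotation: the query point maps to (5.730, -9.109) in the un-rotated model frame. The nearest boundary edge runs (-0.00, -7.00)→(4.95, -4.95); distance from the point to it = 4.14 mm. The point is not inside any of the regions above, so it lies outside the cross-section (4.14 mm from the nearest boundary).

outside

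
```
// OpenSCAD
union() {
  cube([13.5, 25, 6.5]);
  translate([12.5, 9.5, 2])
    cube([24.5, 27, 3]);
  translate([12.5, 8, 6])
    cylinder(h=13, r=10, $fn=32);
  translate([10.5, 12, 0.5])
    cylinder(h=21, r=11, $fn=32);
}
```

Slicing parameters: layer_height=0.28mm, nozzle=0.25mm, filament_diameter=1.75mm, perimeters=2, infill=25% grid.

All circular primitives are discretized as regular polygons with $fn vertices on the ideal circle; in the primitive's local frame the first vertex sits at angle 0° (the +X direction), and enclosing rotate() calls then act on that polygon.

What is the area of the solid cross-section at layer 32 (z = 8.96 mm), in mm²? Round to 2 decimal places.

At z = 8.96 mm: the cube is not intersected at this z (z outside [0, 6.5]); the cube at (12.5, 9.5) is absent (z outside [2, 5]); the r=10 cylinder at (12.5, 8) contributes a regular 32-gon of circumradius 10 (area = (32/2)·10.000²·sin(360°/32) = 312.14 mm²); the cylinder at (10.5, 12): section is a regular 32-gon, circumradius r=11 (area = (32/2)·11.000²·sin(360°/32) = 377.69 mm²); Merging all regions: the regions partially overlap — summed areas 689.84 mm² minus the doubly-counted overlap 249.64 mm² gives 440.20 mm² — area = 440.20 mm². Overall, the cross-section is a single solid region. Net area = 440.20 mm².

440.20 mm²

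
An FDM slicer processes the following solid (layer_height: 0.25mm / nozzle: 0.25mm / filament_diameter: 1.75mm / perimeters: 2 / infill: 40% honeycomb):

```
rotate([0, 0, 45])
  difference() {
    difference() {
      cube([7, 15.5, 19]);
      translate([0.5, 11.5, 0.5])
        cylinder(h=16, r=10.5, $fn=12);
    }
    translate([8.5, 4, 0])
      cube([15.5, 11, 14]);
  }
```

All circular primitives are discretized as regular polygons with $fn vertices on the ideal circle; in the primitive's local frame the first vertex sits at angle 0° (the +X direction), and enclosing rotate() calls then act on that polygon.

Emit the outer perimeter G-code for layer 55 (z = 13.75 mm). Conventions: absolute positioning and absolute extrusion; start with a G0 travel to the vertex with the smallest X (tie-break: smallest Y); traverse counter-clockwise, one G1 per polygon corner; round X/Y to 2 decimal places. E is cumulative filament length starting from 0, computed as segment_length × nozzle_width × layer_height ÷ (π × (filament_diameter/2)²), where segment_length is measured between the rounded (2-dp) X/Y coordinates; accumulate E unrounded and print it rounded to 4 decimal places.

G0 X-0.80 Y0.80 Z13.75
G1 X0.00 Y0.00 E0.0294
G1 X4.95 Y4.95 E0.2113
G1 X2.36 Y7.54 E0.3065
G1 X2.36 Y5.77 E0.3525
G1 X-0.35 Y1.06 E0.4937
G1 X-0.80 Y0.80 E0.5072

At z = 13.75 mm: the cube is present — its section is the full 7×15.5 rectangle; the r=10.5 cylinder at (0.5, 11.5) gives a regular 12-gon of circumradius 10.5 (constant along its height); After the difference (first − rest): starting from the 7×15.5 cube, the r=10.5 cylinder at (0.5, 11.5) partially overlaps it — only the 95.23 mm² overlap (of its 330.75 mm²) is removed, clipping the outline — 1 connected region; the 15.5×11 cube at (8.5, 4) contributes its full rectangle; After the difference (first − rest): starting from that combined region, the 15.5×11 cube at (8.5, 4) misses the remaining region (no effect) — 1 connected region; (whole slice rotated 45° about Z — lengths, areas and connectivity unchanged). The outline is a single polygon with 6 vertices. Extrusion per mm of travel: 0.25 × 0.25 / (π × 0.875²) = 0.025984. Accumulating E over each segment gives final E = 0.5072.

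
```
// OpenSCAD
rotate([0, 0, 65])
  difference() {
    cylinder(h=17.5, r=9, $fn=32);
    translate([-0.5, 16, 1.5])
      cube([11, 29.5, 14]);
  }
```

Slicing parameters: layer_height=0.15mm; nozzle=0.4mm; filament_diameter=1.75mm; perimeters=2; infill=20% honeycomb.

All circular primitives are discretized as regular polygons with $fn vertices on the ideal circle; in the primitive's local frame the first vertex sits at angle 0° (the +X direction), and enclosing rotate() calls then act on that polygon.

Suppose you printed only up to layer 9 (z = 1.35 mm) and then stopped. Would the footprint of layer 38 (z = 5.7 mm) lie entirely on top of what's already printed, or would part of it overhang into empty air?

Compare the two slices. At z = 1.35: the r=9 cylinder contributes a regular 32-gon of circumradius 9 (area = (32/2)·9.000²·sin(360°/32) = 252.84 mm²); the cube at (-0.5, 16) is absent (z outside [1.5, 15.5]); Taking the first minus the rest: none of the subtracted shapes is present at this height, so the r=9 cylinder is unchanged — area = 252.84 mm²; (rotated 65° about Z; rotation is an isometry so areas/perimeters/island counts are preserved). At z = 5.7: the cylinder: section is a regular 32-gon, circumradius r=9 (area = (32/2)·9.000²·sin(360°/32) = 252.84 mm²); the 11×29.5 cube at (-0.5, 16) contributes its full rectangle (area 324.50 mm²); Subtracting the remaining from the first: starting from the r=9 cylinder (252.84 mm²), the 11×29.5 cube at (-0.5, 16) misses the remaining region (no effect) — area = 252.84 mm²; (rotated 65° about Z; rotation is an isometry so areas/perimeters/island counts are preserved). Checking containment: the cross-section at z = 5.7 is a subset of the cross-section at z = 1.35.

entirely on top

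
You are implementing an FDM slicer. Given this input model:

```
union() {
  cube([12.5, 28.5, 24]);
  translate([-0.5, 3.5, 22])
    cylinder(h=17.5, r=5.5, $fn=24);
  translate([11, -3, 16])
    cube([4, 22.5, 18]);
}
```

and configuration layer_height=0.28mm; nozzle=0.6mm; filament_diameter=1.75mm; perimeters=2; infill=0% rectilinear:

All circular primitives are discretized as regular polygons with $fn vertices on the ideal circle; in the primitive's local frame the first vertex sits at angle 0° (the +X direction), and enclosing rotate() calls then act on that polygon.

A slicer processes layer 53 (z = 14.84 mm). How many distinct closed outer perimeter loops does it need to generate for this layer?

1

At z = 14.84 mm: the cube (footprint 12.5×28.5) is included at this height; the cylinder at (-0.5, 3.5) is not intersected at this z (z outside [22, 39.5]); the cube at (11, -3) is absent (z outside [16, 34]); Taking the union: only the 12.5×28.5 cube is present, so the union is just that shape — 1 connected region. The result has 1 disconnected region.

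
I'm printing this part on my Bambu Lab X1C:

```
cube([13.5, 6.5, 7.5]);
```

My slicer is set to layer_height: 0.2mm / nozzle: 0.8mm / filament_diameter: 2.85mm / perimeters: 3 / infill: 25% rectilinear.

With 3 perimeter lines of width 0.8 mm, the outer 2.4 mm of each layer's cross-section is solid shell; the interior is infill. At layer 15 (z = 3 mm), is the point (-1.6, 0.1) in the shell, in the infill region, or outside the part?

At z = 3 mm: the cube (footprint 13.5×6.5) is included at this height. Overall, the cross-section is a single solid region. The nearest boundary edge runs (0.00, 6.50)→(0.00, 0.00); distance from the point to it = 1.60 mm. The point is not inside any of the regions above, so it lies outside the cross-section (1.60 mm from the nearest boundary).

outside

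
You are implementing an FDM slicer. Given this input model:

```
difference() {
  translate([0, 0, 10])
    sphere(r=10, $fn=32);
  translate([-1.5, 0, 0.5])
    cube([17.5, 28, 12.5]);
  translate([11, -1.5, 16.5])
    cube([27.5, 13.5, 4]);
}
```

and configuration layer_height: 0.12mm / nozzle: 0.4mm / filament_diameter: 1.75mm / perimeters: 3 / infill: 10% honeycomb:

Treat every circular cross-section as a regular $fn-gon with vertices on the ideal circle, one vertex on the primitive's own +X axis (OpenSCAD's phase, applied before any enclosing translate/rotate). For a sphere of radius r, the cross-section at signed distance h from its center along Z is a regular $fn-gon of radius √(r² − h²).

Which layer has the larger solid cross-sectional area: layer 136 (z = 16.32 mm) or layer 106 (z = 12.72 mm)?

layer 106 (z = 12.72 mm)

Layer 136 (z = 16.32): the sphere: section is a regular 32-gon, circumradius = √(r²−h²) = √(10²−6.32²) = 7.750 (area = (32/2)·7.750²·sin(360°/32) = 187.47 mm²); the cube at (-1.5, 0) is not intersected at this z (z outside [0.5, 13]); the cube at (11, -1.5) does not reach this height (z outside [16.5, 20.5]); Subtracting the remaining from the first: none of the subtracted shapes is present at this height, so the r=10 sphere is unchanged — area = 187.47 mm². So its area = 187.47 mm². Layer 106 (z = 12.72): the r=10 sphere contributes a regular 32-gon of circumradius √(10²−2.72²) = 9.623 (area = (32/2)·9.623²·sin(360°/32) = 289.05 mm²); the 17.5×28 cube at (-1.5, 0) contributes its full rectangle (area 490.00 mm²); the cube at (11, -1.5) is not intersected at this z (z outside [16.5, 20.5]); Subtracting the remaining from the first: starting from the r=10 sphere (289.05 mm²), the 17.5×28 cube at (-1.5, 0) partially overlaps it — only the 86.59 mm² overlap (of its 490.00 mm²) is removed, clipping the outline — area = 202.46 mm². So its area = 202.46 mm². Layer 106 is larger (202.46 vs 187.47 mm²).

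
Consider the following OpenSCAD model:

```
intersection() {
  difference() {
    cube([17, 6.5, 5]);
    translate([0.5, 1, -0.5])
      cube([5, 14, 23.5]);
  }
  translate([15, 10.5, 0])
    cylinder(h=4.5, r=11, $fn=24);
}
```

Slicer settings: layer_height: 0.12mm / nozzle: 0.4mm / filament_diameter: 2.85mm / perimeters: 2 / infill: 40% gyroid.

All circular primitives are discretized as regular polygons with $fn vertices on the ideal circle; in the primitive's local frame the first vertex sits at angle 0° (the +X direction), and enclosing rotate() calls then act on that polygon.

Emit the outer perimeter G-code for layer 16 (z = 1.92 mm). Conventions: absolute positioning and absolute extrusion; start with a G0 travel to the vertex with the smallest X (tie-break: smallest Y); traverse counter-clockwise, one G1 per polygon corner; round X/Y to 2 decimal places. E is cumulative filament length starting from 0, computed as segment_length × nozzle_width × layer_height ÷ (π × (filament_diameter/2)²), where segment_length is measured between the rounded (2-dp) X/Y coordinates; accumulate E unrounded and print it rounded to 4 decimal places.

G0 X5.50 Y4.97 Z1.92
G1 X7.22 Y2.72 E0.0213
G1 X9.50 Y0.97 E0.0429
G1 X11.85 Y0.00 E0.0621
G1 X17.00 Y0.00 E0.1008
G1 X17.00 Y6.50 E0.1497
G1 X5.50 Y6.50 E0.2363
G1 X5.50 Y4.97 E0.2478

At z = 1.92 mm: the cube is present — its section is the full 17×6.5 rectangle; the cube at (0.5, 1) is present — its section is the full 5×14 rectangle; Taking the first minus the rest: starting from the 17×6.5 cube, the 5×14 cube at (0.5, 1) partially overlaps it — only the 27.50 mm² overlap (of its 70.00 mm²) is removed, clipping the outline — 1 connected region; the cylinder at (15, 10.5): section is a regular 24-gon, circumradius r=11; Keeping only the common overlap: the r=11 cylinder at (15, 10.5) partially overlaps that combined region; clipping to the common part keeps 62.78 mm² — 1 connected region. The outline is a single polygon with 7 vertices. Extrusion per mm of travel: 0.4 × 0.12 / (π × 1.425²) = 0.007524. Accumulating E over each segment gives final E = 0.2478.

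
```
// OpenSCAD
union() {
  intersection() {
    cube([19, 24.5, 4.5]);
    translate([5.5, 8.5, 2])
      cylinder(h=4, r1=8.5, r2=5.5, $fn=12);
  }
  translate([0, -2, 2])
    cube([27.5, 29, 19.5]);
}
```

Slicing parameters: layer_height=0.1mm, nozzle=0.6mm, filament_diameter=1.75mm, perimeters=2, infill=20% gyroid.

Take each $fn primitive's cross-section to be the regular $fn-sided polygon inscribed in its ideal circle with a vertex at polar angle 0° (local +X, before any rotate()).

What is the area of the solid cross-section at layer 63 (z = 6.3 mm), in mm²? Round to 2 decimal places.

At z = 6.3 mm: the cube is not intersected at this z (z outside [0, 4.5]); the cone at (5.5, 8.5) is absent (z outside [2, 6]); Keeping only the common overlap: at least one operand is absent at this height, so nothing remains; the cube at (0, -2) (footprint 27.5×29) is included at this height (area 797.50 mm²); Merging all regions: only the 27.5×29 cube at (0, -2) is present, so the union is just that shape — area = 797.50 mm². Overall, the cross-section is a single solid region. Net area = 797.50 mm².

797.50 mm²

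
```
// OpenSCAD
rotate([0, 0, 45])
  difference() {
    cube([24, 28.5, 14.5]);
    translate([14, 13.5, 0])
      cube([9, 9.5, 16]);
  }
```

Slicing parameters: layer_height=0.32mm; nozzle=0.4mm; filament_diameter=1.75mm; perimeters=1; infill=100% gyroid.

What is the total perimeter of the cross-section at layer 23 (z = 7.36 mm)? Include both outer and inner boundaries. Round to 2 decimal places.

142.00 mm

At z = 7.36 mm: the 24×28.5 cube contributes its full rectangle (perimeter 105.00 mm); the cube at (14, 13.5) is present — its section is the full 9×9.5 rectangle (perimeter 37.00 mm); Subtracting the remaining from the first: starting from the 24×28.5 cube, the 9×9.5 cube at (14, 13.5) lies wholly inside it (removes its full 85.50 mm² and its 37.00 mm outline becomes a hole wall) — boundary (outer + 1 inner loop) = 142.00 mm; (whole slice rotated 45° about Z — lengths, areas and connectivity unchanged). Overall, the cross-section is one region with 1 hole. Total boundary length (outer + inner) = 142.00 mm.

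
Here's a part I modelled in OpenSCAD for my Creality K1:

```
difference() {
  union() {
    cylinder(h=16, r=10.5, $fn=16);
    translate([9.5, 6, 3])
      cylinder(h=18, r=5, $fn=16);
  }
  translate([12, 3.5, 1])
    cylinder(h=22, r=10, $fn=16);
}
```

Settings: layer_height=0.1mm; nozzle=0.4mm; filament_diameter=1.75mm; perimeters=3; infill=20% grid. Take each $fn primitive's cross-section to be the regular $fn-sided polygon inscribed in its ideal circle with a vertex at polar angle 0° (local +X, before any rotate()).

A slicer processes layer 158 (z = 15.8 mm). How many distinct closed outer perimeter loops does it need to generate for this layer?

At z = 15.8 mm: the r=10.5 cylinder contributes a regular 16-gon of circumradius 10.5; the r=5 cylinder at (9.5, 6) gives a regular 16-gon of circumradius 5 (constant along its height); Merging all regions: the regions partially overlap (shared area 26.16 mm²), so overlapping operands fuse into one piece — 1 connected region; the r=10 cylinder at (12, 3.5) gives a regular 16-gon of circumradius 10 (constant along its height); Subtracting the remaining from the first: starting from the result so far, the r=10 cylinder at (12, 3.5) partially overlaps it — only the 136.14 mm² overlap (of its 306.15 mm²) is removed, clipping the outline — 1 connected region. The result has 1 disconnected region.

1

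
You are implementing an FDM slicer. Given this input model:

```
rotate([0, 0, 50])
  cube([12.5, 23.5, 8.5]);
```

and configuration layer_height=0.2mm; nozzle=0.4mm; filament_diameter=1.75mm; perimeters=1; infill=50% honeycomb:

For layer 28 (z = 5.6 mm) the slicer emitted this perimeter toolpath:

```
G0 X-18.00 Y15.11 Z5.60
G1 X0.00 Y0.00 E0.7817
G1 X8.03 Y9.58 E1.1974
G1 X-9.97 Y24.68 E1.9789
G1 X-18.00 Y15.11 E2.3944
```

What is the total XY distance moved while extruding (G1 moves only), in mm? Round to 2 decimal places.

Sum the Euclidean lengths of each G1 segment: total = 71.99 mm.

71.99 mm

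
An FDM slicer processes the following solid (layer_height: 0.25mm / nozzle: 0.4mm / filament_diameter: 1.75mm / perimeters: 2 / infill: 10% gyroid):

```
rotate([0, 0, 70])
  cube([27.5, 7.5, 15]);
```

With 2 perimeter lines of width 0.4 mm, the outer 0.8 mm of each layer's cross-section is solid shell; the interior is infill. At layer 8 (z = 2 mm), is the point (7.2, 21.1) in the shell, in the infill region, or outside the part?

At z = 2 mm: the cube (footprint 27.5×7.5) is included at this height; (whole slice rotated 70° about Z — lengths, areas and connectivity unchanged). Overall, the cross-section is a single solid region. Undo the 70° rotation: the query point maps to (22.290, 0.451) in the un-rotated model frame. The nearest boundary edge runs (0.00, 0.00)→(27.50, 0.00); distance from the point to it = 0.45 mm. The point is inside the cross-section, 0.45 mm from the nearest boundary — within the 0.8 mm shell band (2 × 0.4).

shell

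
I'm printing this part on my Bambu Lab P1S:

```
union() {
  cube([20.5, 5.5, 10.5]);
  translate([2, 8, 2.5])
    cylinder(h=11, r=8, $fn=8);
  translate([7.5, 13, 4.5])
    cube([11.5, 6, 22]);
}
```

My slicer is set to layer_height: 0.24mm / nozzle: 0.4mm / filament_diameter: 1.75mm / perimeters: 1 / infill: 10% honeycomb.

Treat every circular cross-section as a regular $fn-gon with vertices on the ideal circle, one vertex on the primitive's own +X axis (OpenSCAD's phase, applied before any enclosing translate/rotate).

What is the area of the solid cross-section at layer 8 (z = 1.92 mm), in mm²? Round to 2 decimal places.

112.75 mm²

At z = 1.92 mm: the 20.5×5.5 cube contributes its full rectangle (area 112.75 mm²); the cylinder at (2, 8) is absent (z outside [2.5, 13.5]); the cube at (7.5, 13) is not intersected at this z (z outside [4.5, 26.5]); Taking the union: only the 20.5×5.5 cube is present, so the union is just that shape — area = 112.75 mm². Overall, the cross-section is a single solid region. Net area = 112.75 mm².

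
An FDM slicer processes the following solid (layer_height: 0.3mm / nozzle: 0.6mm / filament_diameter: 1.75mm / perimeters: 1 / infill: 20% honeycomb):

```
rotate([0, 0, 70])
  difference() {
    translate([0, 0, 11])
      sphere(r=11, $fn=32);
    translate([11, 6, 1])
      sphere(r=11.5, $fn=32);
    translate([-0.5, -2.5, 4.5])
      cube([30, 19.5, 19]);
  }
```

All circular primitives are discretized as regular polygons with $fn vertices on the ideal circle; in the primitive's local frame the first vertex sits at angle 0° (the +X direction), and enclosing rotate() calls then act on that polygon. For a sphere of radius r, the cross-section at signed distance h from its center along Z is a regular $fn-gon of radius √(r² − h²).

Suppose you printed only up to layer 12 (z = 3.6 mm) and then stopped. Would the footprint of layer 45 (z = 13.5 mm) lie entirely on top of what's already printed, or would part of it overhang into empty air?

part overhangs

Compare the two slices. At z = 3.6: the r=11 sphere contributes a regular 32-gon of circumradius √(11²−7.4²) = 8.139 (area = (32/2)·8.139²·sin(360°/32) = 206.76 mm²); the r=11.5 sphere at (11, 6) contributes a regular 32-gon of circumradius √(11.5²−2.6²) = 11.202 (area = (32/2)·11.202²·sin(360°/32) = 391.71 mm²); the cube at (-0.5, -2.5) does not reach this height (z outside [4.5, 23.5]); Taking the first minus the rest: starting from the r=11 sphere (206.76 mm²), the r=11.5 sphere at (11, 6) partially overlaps it — only the 67.20 mm² overlap (of its 391.71 mm²) is removed, clipping the outline — area = 139.57 mm²; (whole slice rotated 70° about Z — lengths, areas and connectivity unchanged). At z = 13.5: the sphere: section is a regular 32-gon, circumradius = √(r²−h²) = √(11²−2.5²) = 10.712 (area = (32/2)·10.712²·sin(360°/32) = 358.19 mm²); the sphere at (11, 6) is absent (|z−center|=12.500 > r=11.5); the 30×19.5 cube at (-0.5, -2.5) contributes its full rectangle (area 585.00 mm²); Subtracting the remaining from the first: starting from the r=11 sphere (358.19 mm²), the 30×19.5 cube at (-0.5, -2.5) partially overlaps it — only the 122.60 mm² overlap (of its 585.00 mm²) is removed, clipping the outline — area = 235.59 mm²; (whole slice rotated 70° about Z — lengths, areas and connectivity unchanged). Checking containment: at z = 13.5 the cross-section extends beyond the z = 3.6 cross-section by about 109.91 mm².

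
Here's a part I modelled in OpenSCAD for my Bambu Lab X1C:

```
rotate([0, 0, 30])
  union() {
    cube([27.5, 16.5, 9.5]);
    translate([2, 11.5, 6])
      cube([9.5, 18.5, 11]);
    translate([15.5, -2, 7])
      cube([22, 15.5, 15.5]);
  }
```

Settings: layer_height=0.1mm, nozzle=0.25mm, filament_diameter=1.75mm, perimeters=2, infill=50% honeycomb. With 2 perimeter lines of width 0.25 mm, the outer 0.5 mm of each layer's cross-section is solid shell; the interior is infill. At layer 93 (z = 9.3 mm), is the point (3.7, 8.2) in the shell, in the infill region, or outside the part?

infill

At z = 9.3 mm: the cube is present — its section is the full 27.5×16.5 rectangle; the 9.5×18.5 cube at (2, 11.5) contributes its full rectangle; the cube at (15.5, -2) (footprint 22×15.5) is included at this height; Taking the union: the regions partially overlap (shared area 209.50 mm²), so overlapping operands fuse into one piece — 1 connected region; (whole slice rotated 30° about Z — lengths, areas and connectivity unchanged). Overall, the cross-section is a single solid region. Undo the 30° rotation: the query point maps to (7.304, 5.251) in the un-rotated model frame. The nearest boundary edge runs (15.50, 0.00)→(0.00, 0.00); distance from the point to it = 5.25 mm. The point is inside the cross-section and 5.25 mm from the nearest boundary — more than the 0.5 mm shell width (2 × 0.25), so it's in the infill interior.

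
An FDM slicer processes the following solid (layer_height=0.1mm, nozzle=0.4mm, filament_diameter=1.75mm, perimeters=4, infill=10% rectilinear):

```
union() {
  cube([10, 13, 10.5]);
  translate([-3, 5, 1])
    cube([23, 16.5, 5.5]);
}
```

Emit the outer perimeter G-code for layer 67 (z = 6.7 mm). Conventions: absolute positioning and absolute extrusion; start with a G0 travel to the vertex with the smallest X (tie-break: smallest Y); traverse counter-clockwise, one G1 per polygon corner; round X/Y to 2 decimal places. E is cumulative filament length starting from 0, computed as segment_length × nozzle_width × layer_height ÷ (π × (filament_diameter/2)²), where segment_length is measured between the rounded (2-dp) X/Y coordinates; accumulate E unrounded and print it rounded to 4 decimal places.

At z = 6.7 mm: the cube (footprint 10×13) is included at this height; the cube at (-3, 5) is not intersected at this z (z outside [1, 6.5]); Merging all regions: only the 10×13 cube is present, so the union is just that shape — 1 connected region. The outline is a single polygon with 4 vertices. Extrusion per mm of travel: 0.4 × 0.1 / (π × 0.875²) = 0.016630. Accumulating E over each segment gives final E = 0.7650.

G0 X0.00 Y0.00 Z6.70
G1 X10.00 Y0.00 E0.1663
G1 X10.00 Y13.00 E0.3825
G1 X0.00 Y13.00 E0.5488
G1 X0.00 Y0.00 E0.7650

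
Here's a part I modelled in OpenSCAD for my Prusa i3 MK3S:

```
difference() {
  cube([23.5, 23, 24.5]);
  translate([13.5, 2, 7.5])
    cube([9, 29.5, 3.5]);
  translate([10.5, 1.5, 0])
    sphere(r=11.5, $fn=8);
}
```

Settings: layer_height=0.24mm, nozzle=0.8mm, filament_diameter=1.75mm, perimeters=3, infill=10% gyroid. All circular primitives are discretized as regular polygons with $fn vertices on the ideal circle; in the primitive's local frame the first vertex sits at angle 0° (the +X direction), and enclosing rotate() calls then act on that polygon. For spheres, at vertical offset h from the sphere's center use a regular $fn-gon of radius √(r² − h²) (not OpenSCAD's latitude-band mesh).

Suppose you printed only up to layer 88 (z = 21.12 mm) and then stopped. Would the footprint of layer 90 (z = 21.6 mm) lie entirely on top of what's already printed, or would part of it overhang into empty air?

Compare the two slices. At z = 21.12: the cube is present — its section is the full 23.5×23 rectangle (area 540.50 mm²); the cube at (13.5, 2) is absent (z outside [7.5, 11]); the sphere at (10.5, 1.5) is not intersected at this z (|z−center|=21.120 > r=11.5); Subtracting the remaining from the first: none of the subtracted shapes is present at this height, so the 23.5×23 cube is unchanged — area = 540.50 mm². At z = 21.6: the cube is present — its section is the full 23.5×23 rectangle (area 540.50 mm²); the cube at (13.5, 2) is absent (z outside [7.5, 11]); the sphere at (10.5, 1.5) is not intersected at this z (|z−center|=21.600 > r=11.5); After the difference (first − rest): none of the subtracted shapes is present at this height, so the 23.5×23 cube is unchanged — area = 540.50 mm². Checking containment: the cross-section at z = 21.6 is a subset of the cross-section at z = 21.12.

entirely on top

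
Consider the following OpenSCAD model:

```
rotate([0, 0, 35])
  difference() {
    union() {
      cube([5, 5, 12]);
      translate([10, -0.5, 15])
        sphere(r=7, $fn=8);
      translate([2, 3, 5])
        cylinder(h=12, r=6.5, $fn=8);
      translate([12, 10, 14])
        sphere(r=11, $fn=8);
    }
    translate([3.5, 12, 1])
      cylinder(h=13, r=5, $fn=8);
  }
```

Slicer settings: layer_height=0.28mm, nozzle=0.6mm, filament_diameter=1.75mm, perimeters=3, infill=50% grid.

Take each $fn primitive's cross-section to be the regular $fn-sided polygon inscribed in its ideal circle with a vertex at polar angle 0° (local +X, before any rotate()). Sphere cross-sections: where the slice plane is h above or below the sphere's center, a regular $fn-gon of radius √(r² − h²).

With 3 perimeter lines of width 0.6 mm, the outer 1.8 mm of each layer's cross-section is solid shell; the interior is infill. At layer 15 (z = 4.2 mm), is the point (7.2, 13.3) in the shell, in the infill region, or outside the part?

At z = 4.2 mm: the 5×5 cube contributes its full rectangle; the sphere at (10, -0.5) is absent (|z−center|=10.800 > r=7); the cylinder at (2, 3) is not intersected at this z (z outside [5, 17]); the r=11 sphere at (12, 10) contributes a regular 8-gon of circumradius √(11²−9.8²) = 4.996; Merging all regions: the 2 present regions are separate (no shared area or edge), so areas and boundary lengths simply add and each stays a separate island — 2 connected regions; the r=5 cylinder at (3.5, 12) gives a regular 8-gon of circumradius 5 (constant along its height); Subtracting the remaining from the first: starting from the result so far, the r=5 cylinder at (3.5, 12) partially overlaps it — only the 1.87 mm² overlap (of its 70.71 mm²) is removed, clipping the outline — 2 connected regions; (rotated 35° about Z; rotation is an isometry so areas/perimeters/island counts are preserved). Overall, the cross-section has 2 separate islands. Undo the 35° rotation: the query point maps to (13.526, 6.765) in the un-rotated model frame. The nearest boundary edge runs (15.53, 6.47)→(12.00, 5.00); distance from the point to it = 1.04 mm. (Shell/infill is judged within the island containing the point — the largest one.) The point is inside the cross-section, 1.04 mm from the nearest boundary — within the 1.8 mm shell band (3 × 0.6).

shell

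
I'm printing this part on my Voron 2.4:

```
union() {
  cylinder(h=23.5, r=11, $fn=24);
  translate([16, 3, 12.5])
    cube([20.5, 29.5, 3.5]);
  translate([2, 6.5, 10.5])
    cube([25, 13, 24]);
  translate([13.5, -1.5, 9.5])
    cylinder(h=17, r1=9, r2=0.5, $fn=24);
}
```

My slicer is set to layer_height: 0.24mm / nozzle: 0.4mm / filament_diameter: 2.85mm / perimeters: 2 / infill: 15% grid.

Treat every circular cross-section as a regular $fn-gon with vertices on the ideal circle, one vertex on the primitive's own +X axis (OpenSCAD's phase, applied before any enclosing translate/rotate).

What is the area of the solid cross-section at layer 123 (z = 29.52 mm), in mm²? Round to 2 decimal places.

325.00 mm²

At z = 29.52 mm: the cylinder is absent (z outside [0, 23.5]); the cube at (16, 3) does not reach this height (z outside [12.5, 16]); the cube at (2, 6.5) is present — its section is the full 25×13 rectangle (area 325.00 mm²); the cone at (13.5, -1.5) is not intersected at this z (z outside [9.5, 26.5]); Combining (union): only the 25×13 cube at (2, 6.5) is present, so the union is just that shape — area = 325.00 mm². Overall, the cross-section is a single solid region. Net area = 325.00 mm².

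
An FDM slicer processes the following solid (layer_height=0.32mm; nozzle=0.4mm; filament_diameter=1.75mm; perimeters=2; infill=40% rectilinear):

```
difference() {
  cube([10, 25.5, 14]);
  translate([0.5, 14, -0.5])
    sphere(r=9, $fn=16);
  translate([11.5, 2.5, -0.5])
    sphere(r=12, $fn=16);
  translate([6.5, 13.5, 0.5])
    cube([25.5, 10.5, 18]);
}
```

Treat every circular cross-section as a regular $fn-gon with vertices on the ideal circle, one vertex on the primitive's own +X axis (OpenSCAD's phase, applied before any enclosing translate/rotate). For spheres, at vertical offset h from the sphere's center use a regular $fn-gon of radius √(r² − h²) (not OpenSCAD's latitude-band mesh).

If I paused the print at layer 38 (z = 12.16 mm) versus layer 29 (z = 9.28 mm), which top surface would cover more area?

layer 38 (z = 12.16 mm)

Layer 38 (z = 12.16): the cube is present — its section is the full 10×25.5 rectangle (area 255.00 mm²); the sphere at (0.5, 14) is absent (|z−center|=12.660 > r=9); the sphere at (11.5, 2.5) is absent (|z−center|=12.660 > r=12); the cube at (6.5, 13.5) is present — its section is the full 25.5×10.5 rectangle (area 267.75 mm²); Subtracting the remaining from the first: starting from the 10×25.5 cube (255.00 mm²), the 25.5×10.5 cube at (6.5, 13.5) partially overlaps it — only the 36.75 mm² overlap (of its 267.75 mm²) is removed, clipping the outline — area = 218.25 mm². So its area = 218.25 mm². Layer 29 (z = 9.28): the 10×25.5 cube contributes its full rectangle (area 255.00 mm²); the sphere at (0.5, 14) does not reach this height (|z−center|=9.780 > r=9); the r=12 sphere at (11.5, 2.5) contributes a regular 16-gon of circumradius √(12²−9.78²) = 6.954 (area = (16/2)·6.954²·sin(360°/16) = 148.03 mm²); the 25.5×10.5 cube at (6.5, 13.5) contributes its full rectangle (area 267.75 mm²); Subtracting the remaining from the first: starting from the 10×25.5 cube (255.00 mm²), the r=12 sphere at (11.5, 2.5) partially overlaps it — only the 39.81 mm² overlap (of its 148.03 mm²) is removed, clipping the outline; the 25.5×10.5 cube at (6.5, 13.5) partially overlaps it — only the 36.75 mm² overlap (of its 267.75 mm²) is removed, clipping the outline — area = 178.44 mm². So its area = 178.44 mm². Layer 38 is larger (218.25 vs 178.44 mm²).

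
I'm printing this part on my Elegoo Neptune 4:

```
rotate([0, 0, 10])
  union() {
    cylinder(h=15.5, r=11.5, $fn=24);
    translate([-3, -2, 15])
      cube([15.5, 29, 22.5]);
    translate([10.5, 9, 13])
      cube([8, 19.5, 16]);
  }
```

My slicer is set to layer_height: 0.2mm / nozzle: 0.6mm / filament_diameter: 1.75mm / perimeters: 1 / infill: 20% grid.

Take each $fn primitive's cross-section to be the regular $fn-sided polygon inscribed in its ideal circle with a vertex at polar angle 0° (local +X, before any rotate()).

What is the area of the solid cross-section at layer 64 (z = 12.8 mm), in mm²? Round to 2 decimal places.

At z = 12.8 mm: the cylinder: section is a regular 24-gon, circumradius r=11.5 (area = (24/2)·11.500²·sin(360°/24) = 410.75 mm²); the cube at (-3, -2) is not intersected at this z (z outside [15, 37.5]); the cube at (10.5, 9) is not intersected at this z (z outside [13, 29]); Combining (union): only the r=11.5 cylinder is present, so the union is just that shape — area = 410.75 mm²; (whole slice rotated 10° about Z — lengths, areas and connectivity unchanged). Overall, the cross-section is a single solid region. Net area = 410.75 mm².

410.75 mm²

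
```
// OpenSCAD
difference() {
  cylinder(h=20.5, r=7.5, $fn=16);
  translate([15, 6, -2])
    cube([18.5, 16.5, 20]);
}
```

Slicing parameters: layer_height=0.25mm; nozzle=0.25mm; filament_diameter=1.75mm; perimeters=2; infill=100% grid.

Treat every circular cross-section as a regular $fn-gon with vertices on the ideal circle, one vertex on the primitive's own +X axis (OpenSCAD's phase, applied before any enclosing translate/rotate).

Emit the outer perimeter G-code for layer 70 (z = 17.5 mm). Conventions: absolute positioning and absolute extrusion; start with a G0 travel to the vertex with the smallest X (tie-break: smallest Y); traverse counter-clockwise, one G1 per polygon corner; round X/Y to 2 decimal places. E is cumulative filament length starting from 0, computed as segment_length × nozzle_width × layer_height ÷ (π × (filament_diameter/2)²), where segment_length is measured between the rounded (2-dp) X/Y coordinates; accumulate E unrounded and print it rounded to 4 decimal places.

G0 X-7.50 Y0.00 Z17.50
G1 X-6.93 Y-2.87 E0.0760
G1 X-5.30 Y-5.30 E0.1521
G1 X-2.87 Y-6.93 E0.2281
G1 X0.00 Y-7.50 E0.3041
G1 X2.87 Y-6.93 E0.3802
G1 X5.30 Y-5.30 E0.4562
G1 X6.93 Y-2.87 E0.5322
G1 X7.50 Y0.00 E0.6083
G1 X6.93 Y2.87 E0.6843
G1 X5.30 Y5.30 E0.7603
G1 X2.87 Y6.93 E0.8364
G1 X0.00 Y7.50 E0.9124
G1 X-2.87 Y6.93 E0.9884
G1 X-5.30 Y5.30 E1.0644
G1 X-6.93 Y2.87 E1.1405
G1 X-7.50 Y0.00 E1.2165

At z = 17.5 mm: the cylinder: section is a regular 16-gon, circumradius r=7.5; the cube at (15, 6) is present — its section is the full 18.5×16.5 rectangle; Subtracting the remaining from the first: starting from the r=7.5 cylinder, the 18.5×16.5 cube at (15, 6) misses the remaining region (no effect) — 1 connected region. The outline is a single polygon with 16 vertices. Extrusion per mm of travel: 0.25 × 0.25 / (π × 0.875²) = 0.025984. Accumulating E over each segment gives final E = 1.2165.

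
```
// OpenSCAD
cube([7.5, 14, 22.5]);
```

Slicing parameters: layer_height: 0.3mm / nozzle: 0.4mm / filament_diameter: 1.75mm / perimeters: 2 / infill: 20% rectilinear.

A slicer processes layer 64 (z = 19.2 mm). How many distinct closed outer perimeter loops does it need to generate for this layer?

1

At z = 19.2 mm: the cube is present — its section is the full 7.5×14 rectangle. The result has 1 disconnected region.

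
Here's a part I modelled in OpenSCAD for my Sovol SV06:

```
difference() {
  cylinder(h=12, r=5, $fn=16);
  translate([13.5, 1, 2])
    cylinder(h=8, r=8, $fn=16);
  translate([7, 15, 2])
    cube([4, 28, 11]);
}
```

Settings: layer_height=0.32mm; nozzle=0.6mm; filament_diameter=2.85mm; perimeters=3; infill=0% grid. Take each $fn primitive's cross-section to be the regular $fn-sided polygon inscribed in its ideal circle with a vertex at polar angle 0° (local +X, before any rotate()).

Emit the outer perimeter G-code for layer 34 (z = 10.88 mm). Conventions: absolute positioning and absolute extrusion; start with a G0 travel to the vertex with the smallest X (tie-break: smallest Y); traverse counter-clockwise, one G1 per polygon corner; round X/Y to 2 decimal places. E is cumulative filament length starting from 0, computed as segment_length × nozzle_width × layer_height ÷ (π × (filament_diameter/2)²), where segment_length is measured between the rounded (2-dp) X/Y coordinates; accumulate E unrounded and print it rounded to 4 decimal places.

At z = 10.88 mm: the cylinder: section is a regular 16-gon, circumradius r=5; the cylinder at (13.5, 1) does not reach this height (z outside [2, 10]); the 4×28 cube at (7, 15) contributes its full rectangle; Subtracting the remaining from the first: starting from the r=5 cylinder, the 4×28 cube at (7, 15) misses the remaining region (no effect) — 1 connected region. The outline is a single polygon with 16 vertices. Extrusion per mm of travel: 0.6 × 0.32 / (π × 1.425²) = 0.030097. Accumulating E over each segment gives final E = 0.9397.

G0 X-5.00 Y0.00 Z10.88
G1 X-4.62 Y-1.91 E0.0586
G1 X-3.54 Y-3.54 E0.1175
G1 X-1.91 Y-4.62 E0.1763
G1 X0.00 Y-5.00 E0.2349
G1 X1.91 Y-4.62 E0.2935
G1 X3.54 Y-3.54 E0.3524
G1 X4.62 Y-1.91 E0.4112
G1 X5.00 Y0.00 E0.4698
G1 X4.62 Y1.91 E0.5285
G1 X3.54 Y3.54 E0.5873
G1 X1.91 Y4.62 E0.6462
G1 X0.00 Y5.00 E0.7048
G1 X-1.91 Y4.62 E0.7634
G1 X-3.54 Y3.54 E0.8222
G1 X-4.62 Y1.91 E0.8811
G1 X-5.00 Y0.00 E0.9397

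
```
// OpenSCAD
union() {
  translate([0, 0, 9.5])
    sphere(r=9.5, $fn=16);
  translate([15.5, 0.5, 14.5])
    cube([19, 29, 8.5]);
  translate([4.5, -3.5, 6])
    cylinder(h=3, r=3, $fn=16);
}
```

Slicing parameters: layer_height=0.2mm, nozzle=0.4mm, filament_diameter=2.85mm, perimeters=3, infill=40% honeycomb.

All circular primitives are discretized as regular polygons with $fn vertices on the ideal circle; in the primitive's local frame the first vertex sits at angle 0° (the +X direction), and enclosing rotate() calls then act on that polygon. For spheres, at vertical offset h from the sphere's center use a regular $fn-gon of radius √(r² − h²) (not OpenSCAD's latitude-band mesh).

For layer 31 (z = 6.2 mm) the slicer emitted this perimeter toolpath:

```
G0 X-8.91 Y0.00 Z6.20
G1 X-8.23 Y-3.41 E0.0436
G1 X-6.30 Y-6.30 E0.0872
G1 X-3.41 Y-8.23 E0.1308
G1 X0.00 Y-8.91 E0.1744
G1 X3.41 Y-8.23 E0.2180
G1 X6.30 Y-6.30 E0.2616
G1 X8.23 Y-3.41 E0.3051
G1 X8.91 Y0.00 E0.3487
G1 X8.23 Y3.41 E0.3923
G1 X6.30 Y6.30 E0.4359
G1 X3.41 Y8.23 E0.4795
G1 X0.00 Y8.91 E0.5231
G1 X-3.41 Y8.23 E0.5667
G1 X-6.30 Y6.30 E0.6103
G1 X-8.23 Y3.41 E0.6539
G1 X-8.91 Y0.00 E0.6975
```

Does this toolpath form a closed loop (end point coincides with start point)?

yes

Start point (G0): (-8.91, 0.00). End point (last G1): the path returns to the start — closed.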